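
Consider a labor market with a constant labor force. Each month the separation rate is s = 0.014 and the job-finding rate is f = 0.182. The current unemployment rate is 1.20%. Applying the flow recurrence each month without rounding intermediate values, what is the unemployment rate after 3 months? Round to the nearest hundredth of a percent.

With a fixed labor force, u_{t+1} = u_t + s·(1−u_t) − f·u_t = u_t·(1−s−f) + s.
Here 1−s−f = 0.804 and s = 0.014.
u_1 = 0.012000 × 0.804 + 0.014 = 0.023648.
u_2 = 0.023648 × 0.804 + 0.014 = 0.033013.
u_3 = 0.033013 × 0.804 + 0.014 = 0.040542.

Unemployment rate after three months ≈ 4.05%.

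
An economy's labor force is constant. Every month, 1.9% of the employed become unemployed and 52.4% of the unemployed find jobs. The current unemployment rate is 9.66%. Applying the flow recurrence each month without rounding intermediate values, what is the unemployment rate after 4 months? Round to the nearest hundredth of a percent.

With a fixed labor force, u_{t+1} = u_t + s·(1−u_t) − f·u_t = u_t·(1−s−f) + s.
Here 1−s−f = 0.457 and s = 0.019.
u_1 = 0.096600 × 0.457 + 0.019 = 0.063146.
u_2 = 0.063146 × 0.457 + 0.019 = 0.047858.
u_3 = 0.047858 × 0.457 + 0.019 = 0.040871.
u_4 = 0.040871 × 0.457 + 0.019 = 0.037678.

Unemployment rate after four months ≈ 3.77%.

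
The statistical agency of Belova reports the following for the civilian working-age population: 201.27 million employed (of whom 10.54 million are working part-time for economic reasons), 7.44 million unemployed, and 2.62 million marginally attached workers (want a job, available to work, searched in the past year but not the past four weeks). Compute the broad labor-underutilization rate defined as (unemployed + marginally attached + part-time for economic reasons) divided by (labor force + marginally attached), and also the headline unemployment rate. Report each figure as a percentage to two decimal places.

Broad underutilization rate ≈ 9.75%; headline unemployment rate ≈ 3.56%.

Labor force = 201.27 + 7.44 = 208.71 million.
Numerator = 7.44 + 2.62 + 10.54 = 20.60 million.
Denominator = 208.71 + 2.62 = 211.33 million.
Broad rate = 20.60 / 211.33 = 9.75%.
Headline unemployment rate = 7.44 / 208.71 = 3.56%.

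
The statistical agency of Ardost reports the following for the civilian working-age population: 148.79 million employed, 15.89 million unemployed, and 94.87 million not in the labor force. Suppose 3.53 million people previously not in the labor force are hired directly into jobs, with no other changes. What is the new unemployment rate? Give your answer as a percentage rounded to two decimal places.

New unemployment rate ≈ 9.45%.

Initially, labor force = 148.79 + 15.89 = 164.68 million, so u = 15.89/164.68 = 9.65%.
After the change, employed and labor force both rise by 3.53; unemployed unchanged → E = 152.32, U = 15.89, labor force = 168.21 million.
New unemployment rate = 15.89 / 168.21 = 9.45%.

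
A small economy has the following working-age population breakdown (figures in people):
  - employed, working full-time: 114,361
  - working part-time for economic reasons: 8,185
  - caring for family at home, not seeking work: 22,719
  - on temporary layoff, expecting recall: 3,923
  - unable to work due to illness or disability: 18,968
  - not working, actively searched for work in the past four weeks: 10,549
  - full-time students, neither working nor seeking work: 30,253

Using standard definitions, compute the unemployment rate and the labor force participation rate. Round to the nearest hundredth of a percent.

Employed = 114,361 + 8,185 = 122,546 (anyone who worked, including part-time for economic reasons, counts as employed).
Unemployed = 3,923 + 10,549 = 14,472 (jobless and actively searching, or on temporary layoff).
Labor force = 122,546 + 14,472 = 137,018.
Not in labor force = 22,719 + 18,968 + 30,253 = 71,940 (those not working and not actively searching are outside the labor force).
Civilian working-age population = 137,018 + 71,940 = 208,958.
Unemployment rate = 14,472 / 137,018 = 10.56%.
Labor force participation rate = 137,018 / 208,958 = 65.57%.

Unemployment rate ≈ 10.56%; labor force participation rate ≈ 65.57%.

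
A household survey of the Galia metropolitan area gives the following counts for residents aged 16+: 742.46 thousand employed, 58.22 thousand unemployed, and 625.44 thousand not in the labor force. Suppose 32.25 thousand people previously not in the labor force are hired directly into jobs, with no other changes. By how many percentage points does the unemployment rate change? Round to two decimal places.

Initially, labor force = 742.46 + 58.22 = 800.68 thousand, so u = 58.22/800.68 = 7.27%.
After the change, employed and labor force both rise by 32.25; unemployed unchanged → E = 774.71, U = 58.22, labor force = 832.93 thousand.
New unemployment rate = 58.22 / 832.93 = 6.99%.
Change = 6.99% − 7.27% = −0.28 percentage points.

The unemployment rate changes by −0.28 percentage points.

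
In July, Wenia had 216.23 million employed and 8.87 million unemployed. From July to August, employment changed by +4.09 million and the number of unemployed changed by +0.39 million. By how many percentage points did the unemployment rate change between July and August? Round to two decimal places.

The unemployment rate changed by +0.09 percentage points.

July: labor force = 216.23 + 8.87 = 225.10; u = 8.87/225.10 = 3.94%.
August: labor force = 220.32 + 9.26 = 229.58; u = 9.26/229.58 = 4.03%.
Change = 4.03% − 3.94% = +0.09 pp.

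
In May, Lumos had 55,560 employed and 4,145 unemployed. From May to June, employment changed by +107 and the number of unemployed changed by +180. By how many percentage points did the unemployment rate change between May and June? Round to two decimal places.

The unemployment rate changed by +0.27 percentage points.

May: labor force = 55,560 + 4,145 = 59,705; u = 4,145/59,705 = 6.94%.
June: labor force = 55,667 + 4,325 = 59,992; u = 4,325/59,992 = 7.21%.
Change = 7.21% − 6.94% = +0.27 pp.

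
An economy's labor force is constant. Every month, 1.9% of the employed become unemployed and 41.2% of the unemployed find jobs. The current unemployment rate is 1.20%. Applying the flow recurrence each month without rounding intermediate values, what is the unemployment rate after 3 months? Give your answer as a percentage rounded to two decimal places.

With a fixed labor force, u_{t+1} = u_t + s·(1−u_t) − f·u_t = u_t·(1−s−f) + s.
Here 1−s−f = 0.569 and s = 0.019.
u_1 = 0.012000 × 0.569 + 0.019 = 0.025828.
u_2 = 0.025828 × 0.569 + 0.019 = 0.033696.
u_3 = 0.033696 × 0.569 + 0.019 = 0.038173.

Unemployment rate after three months ≈ 3.82%.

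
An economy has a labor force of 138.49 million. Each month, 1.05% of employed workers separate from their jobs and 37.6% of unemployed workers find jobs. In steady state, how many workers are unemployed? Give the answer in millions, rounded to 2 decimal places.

About 3.76 million are unemployed in steady state.

Steady-state unemployment rate u* = s/(s+f) = 1.05/(1.05+37.6) = 0.027167.
Unemployed = u* × labor force = 0.027167 × 138.49 ≈ 3.76 million.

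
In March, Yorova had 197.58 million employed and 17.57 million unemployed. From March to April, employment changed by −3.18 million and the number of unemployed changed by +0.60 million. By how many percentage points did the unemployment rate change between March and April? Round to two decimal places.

March: labor force = 197.58 + 17.57 = 215.15; u = 17.57/215.15 = 8.17%.
April: labor force = 194.40 + 18.17 = 212.57; u = 18.17/212.57 = 8.55%.
Change = 8.55% − 8.17% = +0.38 pp.

The unemployment rate changed by +0.38 percentage points.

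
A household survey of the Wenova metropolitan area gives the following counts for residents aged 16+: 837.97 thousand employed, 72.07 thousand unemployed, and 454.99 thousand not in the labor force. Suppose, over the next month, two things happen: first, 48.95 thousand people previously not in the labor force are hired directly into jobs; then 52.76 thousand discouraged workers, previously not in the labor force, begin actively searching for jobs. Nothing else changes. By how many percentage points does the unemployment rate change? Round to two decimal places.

Initially, labor force = 837.97 + 72.07 = 910.04 thousand, so u = 72.07/910.04 = 7.92%.
After the first change, employed and labor force both rise by 48.95; unemployed unchanged → E = 886.92, U = 72.07, labor force = 958.99 thousand.
After the second change, unemployed and labor force both rise by 52.76 → E = 886.92, U = 124.83, labor force = 1,011.75 thousand.
New unemployment rate = 124.83 / 1,011.75 = 12.34%.
Change = 12.34% − 7.92% = +4.42 percentage points.

The unemployment rate changes by +4.42 percentage points.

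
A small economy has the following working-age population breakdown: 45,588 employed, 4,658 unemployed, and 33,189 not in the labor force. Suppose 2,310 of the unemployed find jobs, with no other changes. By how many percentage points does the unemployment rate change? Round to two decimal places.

Initially, labor force = 45,588 + 4,658 = 50,246, so u = 4,658/50,246 = 9.27%.
After the change, unemployed falls and employed rises by 2,310; labor force unchanged → E = 47,898, U = 2,348, labor force = 50,246.
New unemployment rate = 2,348 / 50,246 = 4.67%.
Change = 4.67% − 9.27% = −4.60 percentage points.

The unemployment rate changes by −4.60 percentage points.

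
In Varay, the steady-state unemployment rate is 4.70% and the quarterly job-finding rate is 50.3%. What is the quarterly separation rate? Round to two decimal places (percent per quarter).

From u* = s/(s+f): s = u·f/(1−u).
s = 0.0470 × 50.3 / (1 − 0.0470) = 2.3641 / 0.9530 ≈ 2.48% per quarter.

Separation rate ≈ 2.48% per quarter.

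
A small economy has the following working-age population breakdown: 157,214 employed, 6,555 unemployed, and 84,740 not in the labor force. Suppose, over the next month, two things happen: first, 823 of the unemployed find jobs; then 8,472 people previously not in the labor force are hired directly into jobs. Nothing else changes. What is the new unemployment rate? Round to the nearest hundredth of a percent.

Initially, labor force = 157,214 + 6,555 = 163,769, so u = 6,555/163,769 = 4.00%.
After the first change, unemployed falls and employed rises by 823; labor force unchanged → E = 158,037, U = 5,732, labor force = 163,769.
After the second change, employed and labor force both rise by 8,472; unemployed unchanged → E = 166,509, U = 5,732, labor force = 172,241.
New unemployment rate = 5,732 / 172,241 = 3.33%.

New unemployment rate ≈ 3.33%.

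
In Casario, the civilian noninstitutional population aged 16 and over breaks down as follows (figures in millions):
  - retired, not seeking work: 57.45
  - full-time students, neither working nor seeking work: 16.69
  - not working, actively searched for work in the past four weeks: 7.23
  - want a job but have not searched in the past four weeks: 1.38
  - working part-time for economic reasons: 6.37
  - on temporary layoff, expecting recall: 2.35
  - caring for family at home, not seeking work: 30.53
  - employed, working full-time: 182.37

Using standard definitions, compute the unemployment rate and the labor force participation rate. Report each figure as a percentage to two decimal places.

Unemployment rate ≈ 4.83%; labor force participation rate ≈ 65.16%.

Employed = 6.37 + 182.37 = 188.74 million (anyone who worked, including part-time for economic reasons, counts as employed).
Unemployed = 7.23 + 2.35 = 9.58 million (jobless and actively searching, or on temporary layoff).
Labor force = 188.74 + 9.58 = 198.32 million.
Not in labor force = 57.45 + 16.69 + 1.38 + 30.53 = 106.05 million (those not working and not actively searching are outside the labor force — including those who want a job but have given up searching).
Civilian working-age population = 198.32 + 106.05 = 304.37 million.
Unemployment rate = 9.58 / 198.32 = 4.83%.
Labor force participation rate = 198.32 / 304.37 = 65.16%.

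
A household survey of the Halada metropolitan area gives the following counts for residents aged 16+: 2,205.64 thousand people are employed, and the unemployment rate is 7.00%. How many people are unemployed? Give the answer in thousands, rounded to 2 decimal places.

Let U be the number unemployed. The labor force is E + U, and U/(E+U) = 0.0700.
So U = 0.0700 × 2,205.64 / (1 − 0.0700) = 154.3948 / 0.9300 ≈ 166.02 thousand.

About 166.02 thousand are unemployed.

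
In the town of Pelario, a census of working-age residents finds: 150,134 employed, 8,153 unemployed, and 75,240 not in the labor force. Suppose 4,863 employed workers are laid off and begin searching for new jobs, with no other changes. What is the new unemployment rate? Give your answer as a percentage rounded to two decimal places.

New unemployment rate ≈ 8.22%.

Initially, labor force = 150,134 + 8,153 = 158,287, so u = 8,153/158,287 = 5.15%.
After the change, employed falls and unemployed rises by 4,863; labor force unchanged → E = 145,271, U = 13,016, labor force = 158,287.
New unemployment rate = 13,016 / 158,287 = 8.22%.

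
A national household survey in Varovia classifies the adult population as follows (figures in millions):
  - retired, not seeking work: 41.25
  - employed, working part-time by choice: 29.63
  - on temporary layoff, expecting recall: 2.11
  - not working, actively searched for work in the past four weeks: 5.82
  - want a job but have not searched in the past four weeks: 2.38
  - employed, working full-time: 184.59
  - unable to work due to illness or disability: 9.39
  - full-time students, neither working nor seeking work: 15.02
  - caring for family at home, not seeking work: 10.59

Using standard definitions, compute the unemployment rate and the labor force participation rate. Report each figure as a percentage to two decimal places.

Unemployment rate ≈ 3.57%; labor force participation rate ≈ 73.86%.

Employed = 29.63 + 184.59 = 214.22 million.
Unemployed = 2.11 + 5.82 = 7.93 million (jobless and actively searching, or on temporary layoff).
Labor force = 214.22 + 7.93 = 222.15 million.
Not in labor force = 41.25 + 2.38 + 9.39 + 15.02 + 10.59 = 78.63 million (those not working and not actively searching are outside the labor force — including those who want a job but have given up searching).
Civilian working-age population = 222.15 + 78.63 = 300.78 million.
Unemployment rate = 7.93 / 222.15 = 3.57%.
Labor force participation rate = 222.15 / 300.78 = 73.86%.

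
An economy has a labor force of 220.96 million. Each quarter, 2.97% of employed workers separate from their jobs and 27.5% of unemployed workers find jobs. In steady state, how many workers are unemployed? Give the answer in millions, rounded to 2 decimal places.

Steady-state unemployment rate u* = s/(s+f) = 2.97/(2.97+27.5) = 0.097473.
Unemployed = u* × labor force = 0.097473 × 220.96 ≈ 21.54 million.

About 21.54 million are unemployed in steady state.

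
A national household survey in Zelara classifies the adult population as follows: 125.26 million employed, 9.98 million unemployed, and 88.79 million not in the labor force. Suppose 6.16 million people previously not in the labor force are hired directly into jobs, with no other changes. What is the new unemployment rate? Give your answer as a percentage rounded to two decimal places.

Initially, labor force = 125.26 + 9.98 = 135.24 million, so u = 9.98/135.24 = 7.38%.
After the change, employed and labor force both rise by 6.16; unemployed unchanged → E = 131.42, U = 9.98, labor force = 141.40 million.
New unemployment rate = 9.98 / 141.40 = 7.06%.

New unemployment rate ≈ 7.06%.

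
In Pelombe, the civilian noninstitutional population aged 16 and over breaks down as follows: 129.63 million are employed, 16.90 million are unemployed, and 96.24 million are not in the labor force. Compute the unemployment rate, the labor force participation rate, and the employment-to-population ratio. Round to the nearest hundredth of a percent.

Labor force = employed + unemployed = 129.63 + 16.90 = 146.53 million.
Working-age population = 146.53 + 96.24 = 242.77 million.
Unemployment rate = 16.90 / 146.53 = 11.53%.
Labor force participation rate = 146.53 / 242.77 = 60.36%.
Employment-population ratio = 129.63 / 242.77 = 53.40%.

Unemployment rate ≈ 11.53%; labor force participation rate ≈ 60.36%; employment-population ratio ≈ 53.40%.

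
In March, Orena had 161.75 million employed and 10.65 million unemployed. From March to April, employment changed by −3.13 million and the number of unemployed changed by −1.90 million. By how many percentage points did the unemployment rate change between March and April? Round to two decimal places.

The unemployment rate changed by −0.95 percentage points.

March: labor force = 161.75 + 10.65 = 172.40; u = 10.65/172.40 = 6.18%.
April: labor force = 158.62 + 8.75 = 167.37; u = 8.75/167.37 = 5.23%.
Change = 5.23% − 6.18% = −0.95 pp.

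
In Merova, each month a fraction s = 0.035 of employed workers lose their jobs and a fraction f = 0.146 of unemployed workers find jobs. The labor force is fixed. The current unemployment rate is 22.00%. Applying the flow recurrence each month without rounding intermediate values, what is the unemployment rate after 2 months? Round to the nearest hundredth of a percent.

With a fixed labor force, u_{t+1} = u_t + s·(1−u_t) − f·u_t = u_t·(1−s−f) + s.
Here 1−s−f = 0.819 and s = 0.035.
u_1 = 0.220000 × 0.819 + 0.035 = 0.215180.
u_2 = 0.215180 × 0.819 + 0.035 = 0.211232.

Unemployment rate after two months ≈ 21.12%.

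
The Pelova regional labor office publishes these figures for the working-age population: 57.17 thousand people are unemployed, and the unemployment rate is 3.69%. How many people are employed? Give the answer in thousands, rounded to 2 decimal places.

Labor force = U / u = 57.17 / 0.0369 ≈ 1,549.32 thousand.
Employed = labor force − unemployed = 1,549.32 − 57.17 = 1,492.15 thousand.

About 1,492.15 thousand are employed.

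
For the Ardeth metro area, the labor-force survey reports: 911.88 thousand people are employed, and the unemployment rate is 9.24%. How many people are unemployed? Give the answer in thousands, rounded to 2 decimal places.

About 92.84 thousand are unemployed.

Let U be the number unemployed. The labor force is E + U, and U/(E+U) = 0.0924.
So U = 0.0924 × 911.88 / (1 − 0.0924) = 84.2577 / 0.9076 ≈ 92.84 thousand.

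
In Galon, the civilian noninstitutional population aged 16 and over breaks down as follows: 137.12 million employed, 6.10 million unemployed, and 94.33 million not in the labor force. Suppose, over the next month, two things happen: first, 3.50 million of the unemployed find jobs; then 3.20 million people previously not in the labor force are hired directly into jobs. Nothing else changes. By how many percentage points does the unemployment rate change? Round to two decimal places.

The unemployment rate changes by −2.48 percentage points.

Initially, labor force = 137.12 + 6.10 = 143.22 million, so u = 6.10/143.22 = 4.26%.
After the first change, unemployed falls and employed rises by 3.50; labor force unchanged → E = 140.62, U = 2.60, labor force = 143.22 million.
After the second change, employed and labor force both rise by 3.20; unemployed unchanged → E = 143.82, U = 2.60, labor force = 146.42 million.
New unemployment rate = 2.60 / 146.42 = 1.78%.
Change = 1.78% − 4.26% = −2.48 percentage points.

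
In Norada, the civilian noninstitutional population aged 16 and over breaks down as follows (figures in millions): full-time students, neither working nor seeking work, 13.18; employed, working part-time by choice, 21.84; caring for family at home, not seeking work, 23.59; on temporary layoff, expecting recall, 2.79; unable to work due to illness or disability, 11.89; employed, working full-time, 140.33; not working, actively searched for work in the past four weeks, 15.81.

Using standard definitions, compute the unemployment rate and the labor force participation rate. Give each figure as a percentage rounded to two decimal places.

Employed = 21.84 + 140.33 = 162.17 million.
Unemployed = 2.79 + 15.81 = 18.60 million (jobless and actively searching, or on temporary layoff).
Labor force = 162.17 + 18.60 = 180.77 million.
Not in labor force = 13.18 + 23.59 + 11.89 = 48.66 million (those not working and not actively searching are outside the labor force).
Civilian working-age population = 180.77 + 48.66 = 229.43 million.
Unemployment rate = 18.60 / 180.77 = 10.29%.
Labor force participation rate = 180.77 / 229.43 = 78.79%.

Unemployment rate ≈ 10.29%; labor force participation rate ≈ 78.79%.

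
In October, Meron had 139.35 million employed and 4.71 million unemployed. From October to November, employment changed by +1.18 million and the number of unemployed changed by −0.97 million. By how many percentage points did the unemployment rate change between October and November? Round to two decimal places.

October: labor force = 139.35 + 4.71 = 144.06; u = 4.71/144.06 = 3.27%.
November: labor force = 140.53 + 3.74 = 144.27; u = 3.74/144.27 = 2.59%.
Change = 2.59% − 3.27% = −0.68 pp.

The unemployment rate changed by −0.68 percentage points.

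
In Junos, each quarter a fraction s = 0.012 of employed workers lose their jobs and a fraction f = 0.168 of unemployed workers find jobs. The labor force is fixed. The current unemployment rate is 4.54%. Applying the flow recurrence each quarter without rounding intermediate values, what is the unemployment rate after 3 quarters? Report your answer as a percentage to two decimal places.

Unemployment rate after three quarters ≈ 5.49%.

With a fixed labor force, u_{t+1} = u_t + s·(1−u_t) − f·u_t = u_t·(1−s−f) + s.
Here 1−s−f = 0.820 and s = 0.012.
u_1 = 0.045400 × 0.820 + 0.012 = 0.049228.
u_2 = 0.049228 × 0.820 + 0.012 = 0.052367.
u_3 = 0.052367 × 0.820 + 0.012 = 0.054941.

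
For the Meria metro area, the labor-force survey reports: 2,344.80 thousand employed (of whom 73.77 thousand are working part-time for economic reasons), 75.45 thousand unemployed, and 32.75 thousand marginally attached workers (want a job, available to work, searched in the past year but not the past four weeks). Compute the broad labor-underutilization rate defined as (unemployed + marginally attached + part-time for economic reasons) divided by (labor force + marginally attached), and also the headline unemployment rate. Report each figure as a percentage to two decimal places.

Broad underutilization rate ≈ 7.42%; headline unemployment rate ≈ 3.12%.

Labor force = 2,344.80 + 75.45 = 2,420.25 thousand.
Numerator = 75.45 + 32.75 + 73.77 = 181.97 thousand.
Denominator = 2,420.25 + 32.75 = 2,453.00 thousand.
Broad rate = 181.97 / 2,453.00 = 7.42%.
Headline unemployment rate = 75.45 / 2,420.25 = 3.12%.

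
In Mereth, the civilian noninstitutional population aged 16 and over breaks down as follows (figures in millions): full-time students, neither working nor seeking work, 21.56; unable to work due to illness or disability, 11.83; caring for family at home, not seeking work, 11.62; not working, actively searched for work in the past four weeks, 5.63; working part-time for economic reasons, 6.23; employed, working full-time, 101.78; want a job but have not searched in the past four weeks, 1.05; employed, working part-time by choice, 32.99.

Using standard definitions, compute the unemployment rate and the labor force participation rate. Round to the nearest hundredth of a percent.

Employed = 6.23 + 101.78 + 32.99 = 141.00 million (anyone who worked, including part-time for economic reasons, counts as employed).
Unemployed = 5.63 million.
Labor force = 141.00 + 5.63 = 146.63 million.
Not in labor force = 21.56 + 11.83 + 11.62 + 1.05 = 46.06 million (those not working and not actively searching are outside the labor force — including those who want a job but have given up searching).
Civilian working-age population = 146.63 + 46.06 = 192.69 million.
Unemployment rate = 5.63 / 146.63 = 3.84%.
Labor force participation rate = 146.63 / 192.69 = 76.10%.

Unemployment rate ≈ 3.84%; labor force participation rate ≈ 76.10%.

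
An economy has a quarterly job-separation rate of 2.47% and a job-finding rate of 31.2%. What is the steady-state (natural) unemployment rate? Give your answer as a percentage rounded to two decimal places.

At steady state the flows balance: s·E = f·U, so U/(E+U) = s/(s+f).
u* = 2.47 / (2.47 + 31.2) = 2.47 / 33.67 = 7.34%.

Steady-state unemployment rate ≈ 7.34%.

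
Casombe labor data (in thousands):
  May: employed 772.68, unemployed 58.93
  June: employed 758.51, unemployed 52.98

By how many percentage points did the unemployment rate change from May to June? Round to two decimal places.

The unemployment rate changed by −0.56 percentage points.

May: labor force = 772.68 + 58.93 = 831.61; u = 58.93/831.61 = 7.09%.
June: labor force = 758.51 + 52.98 = 811.49; u = 52.98/811.49 = 6.53%.
Change = 6.53% − 7.09% = −0.56 pp.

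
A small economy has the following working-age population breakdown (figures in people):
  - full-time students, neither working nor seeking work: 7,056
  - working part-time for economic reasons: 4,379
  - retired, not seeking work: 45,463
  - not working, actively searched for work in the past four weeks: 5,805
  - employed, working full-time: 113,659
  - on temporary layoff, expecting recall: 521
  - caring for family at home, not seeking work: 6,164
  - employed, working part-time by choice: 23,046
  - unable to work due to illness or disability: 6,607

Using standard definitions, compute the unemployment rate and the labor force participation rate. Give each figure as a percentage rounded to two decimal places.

Employed = 4,379 + 113,659 + 23,046 = 141,084 (anyone who worked, including part-time for economic reasons, counts as employed).
Unemployed = 5,805 + 521 = 6,326 (jobless and actively searching, or on temporary layoff).
Labor force = 141,084 + 6,326 = 147,410.
Not in labor force = 7,056 + 45,463 + 6,164 + 6,607 = 65,290 (those not working and not actively searching are outside the labor force).
Civilian working-age population = 147,410 + 65,290 = 212,700.
Unemployment rate = 6,326 / 147,410 = 4.29%.
Labor force participation rate = 147,410 / 212,700 = 69.30%.

Unemployment rate ≈ 4.29%; labor force participation rate ≈ 69.30%.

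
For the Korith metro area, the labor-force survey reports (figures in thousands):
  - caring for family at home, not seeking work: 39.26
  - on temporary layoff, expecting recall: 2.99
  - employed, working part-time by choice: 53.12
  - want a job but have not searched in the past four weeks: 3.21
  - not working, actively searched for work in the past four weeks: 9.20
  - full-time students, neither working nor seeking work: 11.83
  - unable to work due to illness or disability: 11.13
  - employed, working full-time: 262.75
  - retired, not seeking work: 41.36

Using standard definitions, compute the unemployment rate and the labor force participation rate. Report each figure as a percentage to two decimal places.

Unemployment rate ≈ 3.72%; labor force participation rate ≈ 75.44%.

Employed = 53.12 + 262.75 = 315.87 thousand.
Unemployed = 2.99 + 9.20 = 12.19 thousand (jobless and actively searching, or on temporary layoff).
Labor force = 315.87 + 12.19 = 328.06 thousand.
Not in labor force = 39.26 + 3.21 + 11.83 + 11.13 + 41.36 = 106.79 thousand (those not working and not actively searching are outside the labor force — including those who want a job but have given up searching).
Civilian working-age population = 328.06 + 106.79 = 434.85 thousand.
Unemployment rate = 12.19 / 328.06 = 3.72%.
Labor force participation rate = 328.06 / 434.85 = 75.44%.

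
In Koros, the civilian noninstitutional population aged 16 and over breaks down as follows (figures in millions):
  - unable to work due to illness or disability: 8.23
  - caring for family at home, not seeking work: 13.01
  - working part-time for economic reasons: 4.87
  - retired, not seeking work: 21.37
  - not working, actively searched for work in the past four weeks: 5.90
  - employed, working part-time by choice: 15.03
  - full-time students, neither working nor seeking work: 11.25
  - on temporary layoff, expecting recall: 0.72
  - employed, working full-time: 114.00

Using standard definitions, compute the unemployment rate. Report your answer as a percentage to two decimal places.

Employed = 4.87 + 15.03 + 114.00 = 133.90 million (anyone who worked, including part-time for economic reasons, counts as employed).
Unemployed = 5.90 + 0.72 = 6.62 million (jobless and actively searching, or on temporary layoff).
Labor force = 133.90 + 6.62 = 140.52 million.
Unemployment rate = 6.62 / 140.52 = 4.71%.

Unemployment rate ≈ 4.71%.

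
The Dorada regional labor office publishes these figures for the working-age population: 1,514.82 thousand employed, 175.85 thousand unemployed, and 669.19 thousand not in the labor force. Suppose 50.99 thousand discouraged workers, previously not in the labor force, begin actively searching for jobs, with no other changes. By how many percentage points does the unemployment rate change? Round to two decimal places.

Initially, labor force = 1,514.82 + 175.85 = 1,690.67 thousand, so u = 175.85/1,690.67 = 10.40%.
After the change, unemployed and labor force both rise by 50.99 → E = 1,514.82, U = 226.84, labor force = 1,741.66 thousand.
New unemployment rate = 226.84 / 1,741.66 = 13.02%.
Change = 13.02% − 10.40% = +2.62 percentage points.

The unemployment rate changes by +2.62 percentage points.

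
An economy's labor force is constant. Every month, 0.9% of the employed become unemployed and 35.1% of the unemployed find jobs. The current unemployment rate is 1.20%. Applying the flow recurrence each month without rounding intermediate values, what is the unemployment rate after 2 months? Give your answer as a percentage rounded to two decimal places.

With a fixed labor force, u_{t+1} = u_t + s·(1−u_t) − f·u_t = u_t·(1−s−f) + s.
Here 1−s−f = 0.640 and s = 0.009.
u_1 = 0.012000 × 0.640 + 0.009 = 0.016680.
u_2 = 0.016680 × 0.640 + 0.009 = 0.019675.

Unemployment rate after two months ≈ 1.97%.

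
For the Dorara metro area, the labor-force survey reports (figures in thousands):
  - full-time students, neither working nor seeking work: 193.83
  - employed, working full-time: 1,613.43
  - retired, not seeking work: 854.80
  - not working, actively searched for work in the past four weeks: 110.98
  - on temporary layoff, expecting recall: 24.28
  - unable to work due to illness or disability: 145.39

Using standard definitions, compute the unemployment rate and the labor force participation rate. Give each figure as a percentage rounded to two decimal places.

Unemployment rate ≈ 7.73%; labor force participation rate ≈ 59.42%.

Employed = 1,613.43 thousand.
Unemployed = 110.98 + 24.28 = 135.26 thousand (jobless and actively searching, or on temporary layoff).
Labor force = 1,613.43 + 135.26 = 1,748.69 thousand.
Not in labor force = 193.83 + 854.80 + 145.39 = 1,194.02 thousand (those not working and not actively searching are outside the labor force).
Civilian working-age population = 1,748.69 + 1,194.02 = 2,942.71 thousand.
Unemployment rate = 135.26 / 1,748.69 = 7.73%.
Labor force participation rate = 1,748.69 / 2,942.71 = 59.42%.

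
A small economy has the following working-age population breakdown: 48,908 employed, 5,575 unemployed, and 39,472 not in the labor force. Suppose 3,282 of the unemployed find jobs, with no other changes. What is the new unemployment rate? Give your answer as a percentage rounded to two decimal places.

New unemployment rate ≈ 4.21%.

Initially, labor force = 48,908 + 5,575 = 54,483, so u = 5,575/54,483 = 10.23%.
After the change, unemployed falls and employed rises by 3,282; labor force unchanged → E = 52,190, U = 2,293, labor force = 54,483.
New unemployment rate = 2,293 / 54,483 = 4.21%.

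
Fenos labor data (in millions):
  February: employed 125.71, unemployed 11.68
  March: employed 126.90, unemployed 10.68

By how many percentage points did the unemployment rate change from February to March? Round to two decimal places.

February: labor force = 125.71 + 11.68 = 137.39; u = 11.68/137.39 = 8.50%.
March: labor force = 126.90 + 10.68 = 137.58; u = 10.68/137.58 = 7.76%.
Change = 7.76% − 8.50% = −0.74 pp.

The unemployment rate changed by −0.74 percentage points.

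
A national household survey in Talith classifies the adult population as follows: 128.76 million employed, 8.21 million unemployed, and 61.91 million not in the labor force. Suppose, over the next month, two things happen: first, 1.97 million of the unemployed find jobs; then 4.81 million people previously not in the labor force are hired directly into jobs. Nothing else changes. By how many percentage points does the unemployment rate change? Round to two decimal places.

The unemployment rate changes by −1.59 percentage points.

Initially, labor force = 128.76 + 8.21 = 136.97 million, so u = 8.21/136.97 = 5.99%.
After the first change, unemployed falls and employed rises by 1.97; labor force unchanged → E = 130.73, U = 6.24, labor force = 136.97 million.
After the second change, employed and labor force both rise by 4.81; unemployed unchanged → E = 135.54, U = 6.24, labor force = 141.78 million.
New unemployment rate = 6.24 / 141.78 = 4.40%.
Change = 4.40% − 5.99% = −1.59 percentage points.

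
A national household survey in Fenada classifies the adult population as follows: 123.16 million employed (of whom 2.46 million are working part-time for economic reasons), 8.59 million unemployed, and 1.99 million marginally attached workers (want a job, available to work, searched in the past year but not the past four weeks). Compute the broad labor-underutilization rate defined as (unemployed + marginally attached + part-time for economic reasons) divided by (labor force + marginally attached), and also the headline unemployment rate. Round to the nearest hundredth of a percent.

Broad underutilization rate ≈ 9.75%; headline unemployment rate ≈ 6.52%.

Labor force = 123.16 + 8.59 = 131.75 million.
Numerator = 8.59 + 1.99 + 2.46 = 13.04 million.
Denominator = 131.75 + 1.99 = 133.74 million.
Broad rate = 13.04 / 133.74 = 9.75%.
Headline unemployment rate = 8.59 / 131.75 = 6.52%.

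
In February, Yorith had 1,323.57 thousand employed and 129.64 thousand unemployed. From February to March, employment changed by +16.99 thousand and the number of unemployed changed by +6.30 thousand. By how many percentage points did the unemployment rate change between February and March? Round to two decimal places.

February: labor force = 1,323.57 + 129.64 = 1,453.21; u = 129.64/1,453.21 = 8.92%.
March: labor force = 1,340.56 + 135.94 = 1,476.50; u = 135.94/1,476.50 = 9.21%.
Change = 9.21% − 8.92% = +0.29 pp.

The unemployment rate changed by +0.29 percentage points.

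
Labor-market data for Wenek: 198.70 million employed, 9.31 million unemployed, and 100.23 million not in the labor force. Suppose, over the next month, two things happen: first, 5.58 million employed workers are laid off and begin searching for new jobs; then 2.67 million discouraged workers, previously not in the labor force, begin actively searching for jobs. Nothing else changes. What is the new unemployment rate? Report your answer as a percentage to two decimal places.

Initially, labor force = 198.70 + 9.31 = 208.01 million, so u = 9.31/208.01 = 4.48%.
After the first change, employed falls and unemployed rises by 5.58; labor force unchanged → E = 193.12, U = 14.89, labor force = 208.01 million.
After the second change, unemployed and labor force both rise by 2.67 → E = 193.12, U = 17.56, labor force = 210.68 million.
New unemployment rate = 17.56 / 210.68 = 8.33%.

New unemployment rate ≈ 8.33%.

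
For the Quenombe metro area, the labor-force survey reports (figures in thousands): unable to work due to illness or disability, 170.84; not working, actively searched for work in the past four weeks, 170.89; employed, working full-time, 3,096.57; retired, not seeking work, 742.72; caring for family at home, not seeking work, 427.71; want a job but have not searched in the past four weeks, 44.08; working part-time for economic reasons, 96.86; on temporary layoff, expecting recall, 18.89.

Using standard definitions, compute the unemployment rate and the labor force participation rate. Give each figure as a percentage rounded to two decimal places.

Unemployment rate ≈ 5.61%; labor force participation rate ≈ 70.95%.

Employed = 3,096.57 + 96.86 = 3,193.43 thousand (anyone who worked, including part-time for economic reasons, counts as employed).
Unemployed = 170.89 + 18.89 = 189.78 thousand (jobless and actively searching, or on temporary layoff).
Labor force = 3,193.43 + 189.78 = 3,383.21 thousand.
Not in labor force = 170.84 + 742.72 + 427.71 + 44.08 = 1,385.35 thousand (those not working and not actively searching are outside the labor force — including those who want a job but have given up searching).
Civilian working-age population = 3,383.21 + 1,385.35 = 4,768.56 thousand.
Unemployment rate = 189.78 / 3,383.21 = 5.61%.
Labor force participation rate = 3,383.21 / 4,768.56 = 70.95%.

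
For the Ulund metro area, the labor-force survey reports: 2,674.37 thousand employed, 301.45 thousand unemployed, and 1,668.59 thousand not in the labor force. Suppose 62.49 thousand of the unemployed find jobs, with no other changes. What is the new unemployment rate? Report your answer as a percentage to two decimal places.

Initially, labor force = 2,674.37 + 301.45 = 2,975.82 thousand, so u = 301.45/2,975.82 = 10.13%.
After the change, unemployed falls and employed rises by 62.49; labor force unchanged → E = 2,736.86, U = 238.96, labor force = 2,975.82 thousand.
New unemployment rate = 238.96 / 2,975.82 = 8.03%.

New unemployment rate ≈ 8.03%.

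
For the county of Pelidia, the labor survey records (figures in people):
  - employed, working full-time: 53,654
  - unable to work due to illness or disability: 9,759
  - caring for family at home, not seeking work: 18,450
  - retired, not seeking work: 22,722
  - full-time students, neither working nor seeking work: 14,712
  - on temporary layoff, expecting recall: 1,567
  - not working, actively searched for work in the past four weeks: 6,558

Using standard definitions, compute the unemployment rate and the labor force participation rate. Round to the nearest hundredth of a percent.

Employed = 53,654.
Unemployed = 1,567 + 6,558 = 8,125 (jobless and actively searching, or on temporary layoff).
Labor force = 53,654 + 8,125 = 61,779.
Not in labor force = 9,759 + 18,450 + 22,722 + 14,712 = 65,643 (those not working and not actively searching are outside the labor force).
Civilian working-age population = 61,779 + 65,643 = 127,422.
Unemployment rate = 8,125 / 61,779 = 13.15%.
Labor force participation rate = 61,779 / 127,422 = 48.48%.

Unemployment rate ≈ 13.15%; labor force participation rate ≈ 48.48%.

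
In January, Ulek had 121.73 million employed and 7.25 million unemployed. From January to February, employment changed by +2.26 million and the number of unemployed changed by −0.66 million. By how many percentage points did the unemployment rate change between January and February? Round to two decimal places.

The unemployment rate changed by −0.57 percentage points.

January: labor force = 121.73 + 7.25 = 128.98; u = 7.25/128.98 = 5.62%.
February: labor force = 123.99 + 6.59 = 130.58; u = 6.59/130.58 = 5.05%.
Change = 5.05% − 5.62% = −0.57 pp.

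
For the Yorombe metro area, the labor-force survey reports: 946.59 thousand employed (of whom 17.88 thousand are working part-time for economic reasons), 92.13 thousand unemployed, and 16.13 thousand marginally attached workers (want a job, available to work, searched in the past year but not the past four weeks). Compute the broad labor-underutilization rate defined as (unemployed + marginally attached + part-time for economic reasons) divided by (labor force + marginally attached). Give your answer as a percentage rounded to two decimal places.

Labor force = 946.59 + 92.13 = 1,038.72 thousand.
Numerator = 92.13 + 16.13 + 17.88 = 126.14 thousand.
Denominator = 1,038.72 + 16.13 = 1,054.85 thousand.
Broad rate = 126.14 / 1,054.85 = 11.96%.

Broad underutilization rate ≈ 11.96%.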